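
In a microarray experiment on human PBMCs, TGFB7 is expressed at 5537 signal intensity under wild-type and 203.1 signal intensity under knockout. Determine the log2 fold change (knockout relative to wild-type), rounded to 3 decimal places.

-4.769

Fold change = 203.1 / 5537 = 0.0367
log2(0.0367) = -4.7688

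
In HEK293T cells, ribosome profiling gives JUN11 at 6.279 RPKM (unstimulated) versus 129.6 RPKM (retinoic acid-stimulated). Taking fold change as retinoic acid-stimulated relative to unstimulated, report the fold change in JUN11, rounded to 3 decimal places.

Fold change = 129.6 / 6.279 = 20.6402
JUN11 is upregulated.

20.640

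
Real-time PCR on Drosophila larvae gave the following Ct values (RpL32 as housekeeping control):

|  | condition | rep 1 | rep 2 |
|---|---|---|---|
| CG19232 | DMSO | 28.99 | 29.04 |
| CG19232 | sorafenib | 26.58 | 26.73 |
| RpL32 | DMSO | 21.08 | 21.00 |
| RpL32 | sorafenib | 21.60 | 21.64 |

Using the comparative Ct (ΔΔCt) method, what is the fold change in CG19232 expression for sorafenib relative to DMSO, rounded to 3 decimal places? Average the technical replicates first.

Mean Ct: CG19232 DMSO 29.015; CG19232 sorafenib 26.655; RpL32 DMSO 21.040; RpL32 sorafenib 21.620
ΔCt(DMSO) = 29.015 − 21.040 = 7.975
ΔCt(sorafenib) = 26.655 − 21.620 = 5.035
ΔΔCt = 5.035 − 7.975 = -2.940
Fold change = 2^(−(-2.940)) = 2^2.940 = 7.6741

7.674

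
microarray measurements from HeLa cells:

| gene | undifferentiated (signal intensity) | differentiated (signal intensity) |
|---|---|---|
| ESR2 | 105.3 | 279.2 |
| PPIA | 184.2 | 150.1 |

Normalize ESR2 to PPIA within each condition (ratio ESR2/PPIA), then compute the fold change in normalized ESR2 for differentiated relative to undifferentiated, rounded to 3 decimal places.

3.254

ESR2/PPIA (undifferentiated) = 105.3 / 184.2 = 0.57166
ESR2/PPIA (differentiated) = 279.2 / 150.1 = 1.8601
Fold change = 1.8601 / 0.57166 = 3.2538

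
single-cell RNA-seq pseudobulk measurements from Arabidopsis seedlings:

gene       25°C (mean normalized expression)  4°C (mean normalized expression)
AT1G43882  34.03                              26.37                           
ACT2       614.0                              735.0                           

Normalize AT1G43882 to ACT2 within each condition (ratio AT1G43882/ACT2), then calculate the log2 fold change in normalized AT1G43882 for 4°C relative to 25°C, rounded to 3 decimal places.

-0.627

AT1G43882/ACT2 (25°C) = 34.03 / 614.0 = 0.055423
AT1G43882/ACT2 (4°C) = 26.37 / 735.0 = 0.035878
Fold change = 0.035878 / 0.055423 = 0.6473
log2(0.6473) = -0.6274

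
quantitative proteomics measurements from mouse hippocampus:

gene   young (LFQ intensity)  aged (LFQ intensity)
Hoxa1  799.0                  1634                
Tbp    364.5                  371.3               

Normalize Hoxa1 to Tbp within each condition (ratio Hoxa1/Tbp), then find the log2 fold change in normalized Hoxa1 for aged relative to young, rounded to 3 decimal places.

1.005

Hoxa1/Tbp (young) = 799.0 / 364.5 = 2.192
Hoxa1/Tbp (aged) = 1634 / 371.3 = 4.4008
Fold change = 4.4008 / 2.192 = 2.0076
log2(2.0076) = 1.0055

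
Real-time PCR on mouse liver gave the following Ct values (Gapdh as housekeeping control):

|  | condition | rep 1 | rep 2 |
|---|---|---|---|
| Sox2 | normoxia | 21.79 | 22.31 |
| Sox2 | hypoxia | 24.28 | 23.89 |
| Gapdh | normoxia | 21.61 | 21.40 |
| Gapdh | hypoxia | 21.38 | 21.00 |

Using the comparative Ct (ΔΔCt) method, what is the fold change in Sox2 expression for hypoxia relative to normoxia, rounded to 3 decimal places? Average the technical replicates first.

Mean Ct: Sox2 normoxia 22.050; Sox2 hypoxia 24.085; Gapdh normoxia 21.505; Gapdh hypoxia 21.190
ΔCt(normoxia) = 22.050 − 21.505 = 0.545
ΔCt(hypoxia) = 24.085 − 21.190 = 2.895
ΔΔCt = 2.895 − 0.545 = 2.350
Fold change = 2^(−2.350) = 0.1961

0.196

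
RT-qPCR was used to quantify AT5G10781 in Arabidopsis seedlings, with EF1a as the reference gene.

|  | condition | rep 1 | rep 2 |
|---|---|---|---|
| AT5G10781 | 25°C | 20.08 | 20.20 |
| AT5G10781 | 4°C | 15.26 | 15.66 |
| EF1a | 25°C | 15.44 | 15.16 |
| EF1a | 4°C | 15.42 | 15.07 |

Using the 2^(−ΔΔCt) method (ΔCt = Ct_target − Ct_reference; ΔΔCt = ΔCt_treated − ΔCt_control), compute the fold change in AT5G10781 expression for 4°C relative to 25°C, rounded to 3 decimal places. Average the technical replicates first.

24.675

Mean Ct: AT5G10781 25°C 20.140; AT5G10781 4°C 15.460; EF1a 25°C 15.300; EF1a 4°C 15.245
ΔCt(25°C) = 20.140 − 15.300 = 4.840
ΔCt(4°C) = 15.460 − 15.245 = 0.215
ΔΔCt = 0.215 − 4.840 = -4.625
Fold change = 2^(−(-4.625)) = 2^4.625 = 24.6754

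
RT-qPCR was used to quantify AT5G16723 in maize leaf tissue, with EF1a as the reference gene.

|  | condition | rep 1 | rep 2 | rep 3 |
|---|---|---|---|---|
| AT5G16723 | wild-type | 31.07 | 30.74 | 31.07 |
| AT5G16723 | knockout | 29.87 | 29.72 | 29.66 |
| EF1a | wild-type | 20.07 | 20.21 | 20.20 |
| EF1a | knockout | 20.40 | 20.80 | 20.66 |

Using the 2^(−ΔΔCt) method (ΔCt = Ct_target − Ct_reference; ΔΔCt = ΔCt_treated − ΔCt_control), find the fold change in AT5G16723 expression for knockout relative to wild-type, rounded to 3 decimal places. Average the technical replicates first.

Mean Ct: AT5G16723 wild-type 30.960; AT5G16723 knockout 29.750; EF1a wild-type 20.160; EF1a knockout 20.620
ΔCt(wild-type) = 30.960 − 20.160 = 10.800
ΔCt(knockout) = 29.750 − 20.620 = 9.130
ΔΔCt = 9.130 − 10.800 = -1.670
Fold change = 2^(−(-1.670)) = 2^1.670 = 3.1821

3.182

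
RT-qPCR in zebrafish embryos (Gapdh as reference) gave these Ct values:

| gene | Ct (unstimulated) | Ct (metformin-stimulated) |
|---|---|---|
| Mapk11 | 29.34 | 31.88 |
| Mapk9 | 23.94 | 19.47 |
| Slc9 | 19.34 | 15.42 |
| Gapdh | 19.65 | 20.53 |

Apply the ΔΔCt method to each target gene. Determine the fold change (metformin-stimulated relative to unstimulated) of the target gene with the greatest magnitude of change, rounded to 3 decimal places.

40.786

Mapk11: ΔΔCt = (31.88−20.53) − (29.34−19.65) = 11.35 − 9.69 = 1.66; fold change = 2^-1.66 = 0.316
Mapk9: ΔΔCt = (19.47−20.53) − (23.94−19.65) = -1.06 − 4.29 = -5.35; fold change = 2^5.35 = 40.786
Slc9: ΔΔCt = (15.42−20.53) − (19.34−19.65) = -5.11 − (-0.31) = -4.80; fold change = 2^4.80 = 27.858
Mapk9 has the largest |ΔΔCt| = 5.35.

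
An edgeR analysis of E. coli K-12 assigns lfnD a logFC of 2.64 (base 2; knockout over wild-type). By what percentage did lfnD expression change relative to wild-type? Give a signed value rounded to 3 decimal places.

523.332%

Fold change = 2^(2.64) = 6.2333
Percent change = (FC − 1) × 100% = (6.2333 − 1) × 100 = 523.332%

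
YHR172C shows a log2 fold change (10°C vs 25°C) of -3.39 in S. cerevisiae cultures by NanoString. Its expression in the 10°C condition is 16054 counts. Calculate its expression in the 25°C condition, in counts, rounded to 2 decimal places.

Fold change = 2^(-3.39) = 0.0954
25°C expression = 16054 / 0.0954 = 168296.45

168296.45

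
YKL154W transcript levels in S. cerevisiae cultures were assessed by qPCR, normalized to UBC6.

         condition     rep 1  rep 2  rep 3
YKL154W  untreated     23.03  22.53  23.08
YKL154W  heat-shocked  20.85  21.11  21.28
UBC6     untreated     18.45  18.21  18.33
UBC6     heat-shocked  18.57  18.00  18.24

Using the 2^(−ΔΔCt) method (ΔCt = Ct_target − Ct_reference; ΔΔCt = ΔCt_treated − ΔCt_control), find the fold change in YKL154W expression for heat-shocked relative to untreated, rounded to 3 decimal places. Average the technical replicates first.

3.340

Mean Ct: YKL154W untreated 22.880; YKL154W heat-shocked 21.080; UBC6 untreated 18.330; UBC6 heat-shocked 18.270
ΔCt(untreated) = 22.880 − 18.330 = 4.550
ΔCt(heat-shocked) = 21.080 − 18.270 = 2.810
ΔΔCt = 2.810 − 4.550 = -1.740
Fold change = 2^(−(-1.740)) = 2^1.740 = 3.3404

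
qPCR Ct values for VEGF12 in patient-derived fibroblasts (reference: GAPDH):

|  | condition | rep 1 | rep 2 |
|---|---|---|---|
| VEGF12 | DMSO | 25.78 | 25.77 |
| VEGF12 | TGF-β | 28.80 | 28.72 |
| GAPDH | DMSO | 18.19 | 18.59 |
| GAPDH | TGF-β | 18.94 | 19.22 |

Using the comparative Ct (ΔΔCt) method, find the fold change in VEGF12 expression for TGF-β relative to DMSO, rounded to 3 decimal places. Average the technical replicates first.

Mean Ct: VEGF12 DMSO 25.775; VEGF12 TGF-β 28.760; GAPDH DMSO 18.390; GAPDH TGF-β 19.080
ΔCt(DMSO) = 25.775 − 18.390 = 7.385
ΔCt(TGF-β) = 28.760 − 19.080 = 9.680
ΔΔCt = 9.680 − 7.385 = 2.295
Fold change = 2^(−2.295) = 0.2038

0.204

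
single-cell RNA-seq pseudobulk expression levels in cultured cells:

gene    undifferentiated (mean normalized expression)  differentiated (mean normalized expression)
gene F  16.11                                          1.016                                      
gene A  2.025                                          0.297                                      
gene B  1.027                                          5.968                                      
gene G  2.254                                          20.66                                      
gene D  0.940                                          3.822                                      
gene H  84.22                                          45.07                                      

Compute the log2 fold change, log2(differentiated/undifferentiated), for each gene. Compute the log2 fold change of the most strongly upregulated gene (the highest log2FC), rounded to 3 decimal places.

3.196

log2(1.016/16.11) = -3.987  (gene F)
log2(0.297/2.025) = -2.769  (gene A)
log2(5.968/1.027) = 2.539  (gene B)
log2(20.66/2.254) = 3.196  (gene G)
log2(3.822/0.940) = 2.024  (gene D)
log2(45.07/84.22) = -0.902  (gene H)
gene G is most strongly upregulated.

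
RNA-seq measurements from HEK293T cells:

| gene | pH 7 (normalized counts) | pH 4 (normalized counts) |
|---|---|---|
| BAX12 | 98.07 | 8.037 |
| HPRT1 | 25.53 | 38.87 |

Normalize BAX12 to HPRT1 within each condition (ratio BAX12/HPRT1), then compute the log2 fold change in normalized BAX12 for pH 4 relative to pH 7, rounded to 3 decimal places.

BAX12/HPRT1 (pH 7) = 98.07 / 25.53 = 3.8414
BAX12/HPRT1 (pH 4) = 8.037 / 38.87 = 0.20677
Fold change = 0.20677 / 3.8414 = 0.0538
log2(0.0538) = -4.2155

-4.216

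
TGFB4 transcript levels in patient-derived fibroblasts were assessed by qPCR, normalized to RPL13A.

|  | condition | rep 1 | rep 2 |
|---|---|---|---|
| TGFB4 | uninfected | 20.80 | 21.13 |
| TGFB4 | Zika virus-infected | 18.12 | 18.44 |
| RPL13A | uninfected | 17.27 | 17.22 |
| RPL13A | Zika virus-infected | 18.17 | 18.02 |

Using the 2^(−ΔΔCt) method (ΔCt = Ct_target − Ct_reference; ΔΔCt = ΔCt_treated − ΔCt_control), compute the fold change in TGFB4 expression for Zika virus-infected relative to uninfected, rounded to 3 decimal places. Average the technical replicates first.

Mean Ct: TGFB4 uninfected 20.965; TGFB4 Zika virus-infected 18.280; RPL13A uninfected 17.245; RPL13A Zika virus-infected 18.095
ΔCt(uninfected) = 20.965 − 17.245 = 3.720
ΔCt(Zika virus-infected) = 18.280 − 18.095 = 0.185
ΔΔCt = 0.185 − 3.720 = -3.535
Fold change = 2^(−(-3.535)) = 2^3.535 = 11.5915

11.592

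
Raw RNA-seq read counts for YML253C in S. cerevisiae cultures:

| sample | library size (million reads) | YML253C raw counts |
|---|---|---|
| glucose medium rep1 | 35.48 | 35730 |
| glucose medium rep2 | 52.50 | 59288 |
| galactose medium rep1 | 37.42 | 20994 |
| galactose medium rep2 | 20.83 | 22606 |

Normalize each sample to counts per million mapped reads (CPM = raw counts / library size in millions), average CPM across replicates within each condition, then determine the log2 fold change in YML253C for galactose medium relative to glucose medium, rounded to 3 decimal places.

CPM(glucose medium rep1) = 35730 / 35.48 = 1007.0462
CPM(glucose medium rep2) = 59288 / 52.50 = 1129.2952
CPM(galactose medium rep1) = 20994 / 37.42 = 561.0369
CPM(galactose medium rep2) = 22606 / 20.83 = 1085.2616
mean CPM(glucose medium) = 1068.1707; mean CPM(galactose medium) = 823.1493
Fold change = 823.1493 / 1068.1707 = 0.77062
log2(0.77062) = -0.3759

-0.376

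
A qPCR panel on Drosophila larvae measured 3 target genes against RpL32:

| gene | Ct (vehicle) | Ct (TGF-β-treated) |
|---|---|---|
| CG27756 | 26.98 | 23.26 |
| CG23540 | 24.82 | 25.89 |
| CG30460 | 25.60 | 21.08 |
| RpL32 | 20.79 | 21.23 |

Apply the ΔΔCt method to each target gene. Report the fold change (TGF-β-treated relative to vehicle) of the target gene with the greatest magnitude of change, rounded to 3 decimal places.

31.125

CG27756: ΔΔCt = (23.26−21.23) − (26.98−20.79) = 2.03 − 6.19 = -4.16; fold change = 2^4.16 = 17.877
CG23540: ΔΔCt = (25.89−21.23) − (24.82−20.79) = 4.66 − 4.03 = 0.63; fold change = 2^-0.63 = 0.646
CG30460: ΔΔCt = (21.08−21.23) − (25.60−20.79) = -0.15 − 4.81 = -4.96; fold change = 2^4.96 = 31.125
CG30460 has the largest |ΔΔCt| = 4.96.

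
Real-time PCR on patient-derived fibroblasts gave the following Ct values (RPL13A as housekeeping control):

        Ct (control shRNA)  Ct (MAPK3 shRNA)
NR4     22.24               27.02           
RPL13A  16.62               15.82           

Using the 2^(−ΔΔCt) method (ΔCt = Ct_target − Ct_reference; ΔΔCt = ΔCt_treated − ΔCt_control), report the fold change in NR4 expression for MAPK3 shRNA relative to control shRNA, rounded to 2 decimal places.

ΔCt(control shRNA) = 22.240 − 16.620 = 5.620
ΔCt(MAPK3 shRNA) = 27.020 − 15.820 = 11.200
ΔΔCt = 11.200 − 5.620 = 5.580
Fold change = 2^(−5.580) = 0.021

0.02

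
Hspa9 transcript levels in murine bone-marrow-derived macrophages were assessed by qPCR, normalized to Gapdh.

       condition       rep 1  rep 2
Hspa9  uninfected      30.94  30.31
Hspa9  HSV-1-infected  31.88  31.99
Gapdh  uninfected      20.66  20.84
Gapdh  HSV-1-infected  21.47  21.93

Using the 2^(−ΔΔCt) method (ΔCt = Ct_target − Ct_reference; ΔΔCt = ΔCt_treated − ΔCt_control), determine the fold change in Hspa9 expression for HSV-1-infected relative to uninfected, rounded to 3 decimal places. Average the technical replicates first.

0.779

Mean Ct: Hspa9 uninfected 30.625; Hspa9 HSV-1-infected 31.935; Gapdh uninfected 20.750; Gapdh HSV-1-infected 21.700
ΔCt(uninfected) = 30.625 − 20.750 = 9.875
ΔCt(HSV-1-infected) = 31.935 − 21.700 = 10.235
ΔΔCt = 10.235 − 9.875 = 0.360
Fold change = 2^(−0.360) = 0.7792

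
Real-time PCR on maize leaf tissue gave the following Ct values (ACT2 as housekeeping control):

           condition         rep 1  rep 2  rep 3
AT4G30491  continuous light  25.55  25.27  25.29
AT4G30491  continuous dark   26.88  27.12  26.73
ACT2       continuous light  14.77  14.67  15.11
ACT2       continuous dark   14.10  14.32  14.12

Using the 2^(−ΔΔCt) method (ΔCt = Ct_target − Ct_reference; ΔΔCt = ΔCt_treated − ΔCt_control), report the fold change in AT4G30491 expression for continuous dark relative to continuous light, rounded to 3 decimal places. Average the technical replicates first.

0.216

Mean Ct: AT4G30491 continuous light 25.370; AT4G30491 continuous dark 26.910; ACT2 continuous light 14.850; ACT2 continuous dark 14.180
ΔCt(continuous light) = 25.370 − 14.850 = 10.520
ΔCt(continuous dark) = 26.910 − 14.180 = 12.730
ΔΔCt = 12.730 − 10.520 = 2.210
Fold change = 2^(−2.210) = 0.2161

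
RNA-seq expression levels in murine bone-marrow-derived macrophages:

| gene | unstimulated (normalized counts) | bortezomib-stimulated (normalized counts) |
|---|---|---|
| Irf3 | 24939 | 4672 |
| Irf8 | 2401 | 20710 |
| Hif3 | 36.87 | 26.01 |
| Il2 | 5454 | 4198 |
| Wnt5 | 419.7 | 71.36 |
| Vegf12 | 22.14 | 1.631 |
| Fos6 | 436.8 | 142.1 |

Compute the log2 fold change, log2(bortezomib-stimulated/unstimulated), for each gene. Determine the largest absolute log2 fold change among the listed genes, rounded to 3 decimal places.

3.763

log2(4672/24939) = -2.416  (Irf3)
log2(20710/2401) = 3.109  (Irf8)
log2(26.01/36.87) = -0.503  (Hif3)
log2(4198/5454) = -0.378  (Il2)
log2(71.36/419.7) = -2.556  (Wnt5)
log2(1.631/22.14) = -3.763  (Vegf12)
log2(142.1/436.8) = -1.620  (Fos6)
The largest magnitude belongs to Vegf12.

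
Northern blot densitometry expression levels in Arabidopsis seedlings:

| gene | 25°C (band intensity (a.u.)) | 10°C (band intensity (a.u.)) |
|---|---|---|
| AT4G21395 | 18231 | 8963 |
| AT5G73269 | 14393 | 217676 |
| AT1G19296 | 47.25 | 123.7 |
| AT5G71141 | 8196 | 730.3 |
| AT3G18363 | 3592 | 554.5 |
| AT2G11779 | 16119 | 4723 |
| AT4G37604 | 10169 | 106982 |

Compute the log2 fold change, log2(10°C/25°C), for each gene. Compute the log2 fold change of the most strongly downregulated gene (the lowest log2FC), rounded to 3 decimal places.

-3.488

log2(8963/18231) = -1.024  (AT4G21395)
log2(217676/14393) = 3.919  (AT5G73269)
log2(123.7/47.25) = 1.388  (AT1G19296)
log2(730.3/8196) = -3.488  (AT5G71141)
log2(554.5/3592) = -2.696  (AT3G18363)
log2(4723/16119) = -1.771  (AT2G11779)
log2(106982/10169) = 3.395  (AT4G37604)
AT5G71141 is most strongly downregulated.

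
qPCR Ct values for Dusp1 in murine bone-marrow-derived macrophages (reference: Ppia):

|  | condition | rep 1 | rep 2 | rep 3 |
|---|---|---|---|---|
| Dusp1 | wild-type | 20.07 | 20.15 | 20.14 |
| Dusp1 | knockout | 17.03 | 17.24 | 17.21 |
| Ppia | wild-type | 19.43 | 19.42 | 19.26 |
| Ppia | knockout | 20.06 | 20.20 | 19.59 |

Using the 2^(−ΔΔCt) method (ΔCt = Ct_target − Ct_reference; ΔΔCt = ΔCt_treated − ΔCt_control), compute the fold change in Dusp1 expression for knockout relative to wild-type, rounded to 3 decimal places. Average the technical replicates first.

Mean Ct: Dusp1 wild-type 20.120; Dusp1 knockout 17.160; Ppia wild-type 19.370; Ppia knockout 19.950
ΔCt(wild-type) = 20.120 − 19.370 = 0.750
ΔCt(knockout) = 17.160 − 19.950 = -2.790
ΔΔCt = -2.790 − 0.750 = -3.540
Fold change = 2^(−(-3.540)) = 2^3.540 = 11.6318

11.632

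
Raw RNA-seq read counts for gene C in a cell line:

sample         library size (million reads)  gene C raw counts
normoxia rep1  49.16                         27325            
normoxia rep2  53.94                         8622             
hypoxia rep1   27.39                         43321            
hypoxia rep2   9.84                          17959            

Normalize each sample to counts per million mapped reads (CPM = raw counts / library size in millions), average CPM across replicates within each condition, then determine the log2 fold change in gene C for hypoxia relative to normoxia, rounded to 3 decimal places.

2.251

CPM(normoxia rep1) = 27325 / 49.16 = 555.8381
CPM(normoxia rep2) = 8622 / 53.94 = 159.8443
CPM(hypoxia rep1) = 43321 / 27.39 = 1581.6356
CPM(hypoxia rep2) = 17959 / 9.84 = 1825.1016
mean CPM(normoxia) = 357.8412; mean CPM(hypoxia) = 1703.3686
Fold change = 1703.3686 / 357.8412 = 4.76012
log2(4.76012) = 2.2510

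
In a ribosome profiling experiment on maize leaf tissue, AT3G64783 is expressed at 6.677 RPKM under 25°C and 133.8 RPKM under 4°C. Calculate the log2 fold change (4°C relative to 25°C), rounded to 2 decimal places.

Fold change = 133.8 / 6.677 = 20.0389
log2(20.0389) = 4.325

4.32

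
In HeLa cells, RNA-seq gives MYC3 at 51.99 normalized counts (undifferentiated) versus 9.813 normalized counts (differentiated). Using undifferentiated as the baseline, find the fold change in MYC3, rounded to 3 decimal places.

Fold change = 9.813 / 51.99 = 0.1887
MYC3 is downregulated.

0.189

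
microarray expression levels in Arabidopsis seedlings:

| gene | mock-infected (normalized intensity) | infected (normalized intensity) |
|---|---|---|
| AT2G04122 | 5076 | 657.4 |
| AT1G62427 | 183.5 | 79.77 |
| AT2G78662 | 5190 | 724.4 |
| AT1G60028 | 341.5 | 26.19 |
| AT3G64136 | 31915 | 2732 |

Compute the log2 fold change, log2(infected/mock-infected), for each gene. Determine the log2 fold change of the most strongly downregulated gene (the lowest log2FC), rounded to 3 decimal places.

-3.705

log2(657.4/5076) = -2.949  (AT2G04122)
log2(79.77/183.5) = -1.202  (AT1G62427)
log2(724.4/5190) = -2.841  (AT2G78662)
log2(26.19/341.5) = -3.705  (AT1G60028)
log2(2732/31915) = -3.546  (AT3G64136)
AT1G60028 is most strongly downregulated.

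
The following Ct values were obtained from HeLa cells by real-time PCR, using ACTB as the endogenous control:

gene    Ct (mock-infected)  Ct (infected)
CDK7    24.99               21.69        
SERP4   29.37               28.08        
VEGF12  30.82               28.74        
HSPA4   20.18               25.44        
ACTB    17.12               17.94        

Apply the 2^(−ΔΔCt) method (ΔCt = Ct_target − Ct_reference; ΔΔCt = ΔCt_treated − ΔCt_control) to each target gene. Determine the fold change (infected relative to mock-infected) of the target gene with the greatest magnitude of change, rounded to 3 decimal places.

CDK7: ΔΔCt = (21.69−17.94) − (24.99−17.12) = 3.75 − 7.87 = -4.12; fold change = 2^4.12 = 17.388
SERP4: ΔΔCt = (28.08−17.94) − (29.37−17.12) = 10.14 − 12.25 = -2.11; fold change = 2^2.11 = 4.317
VEGF12: ΔΔCt = (28.74−17.94) − (30.82−17.12) = 10.80 − 13.70 = -2.90; fold change = 2^2.90 = 7.464
HSPA4: ΔΔCt = (25.44−17.94) − (20.18−17.12) = 7.50 − 3.06 = 4.44; fold change = 2^-4.44 = 0.046
HSPA4 has the largest |ΔΔCt| = 4.44.

0.046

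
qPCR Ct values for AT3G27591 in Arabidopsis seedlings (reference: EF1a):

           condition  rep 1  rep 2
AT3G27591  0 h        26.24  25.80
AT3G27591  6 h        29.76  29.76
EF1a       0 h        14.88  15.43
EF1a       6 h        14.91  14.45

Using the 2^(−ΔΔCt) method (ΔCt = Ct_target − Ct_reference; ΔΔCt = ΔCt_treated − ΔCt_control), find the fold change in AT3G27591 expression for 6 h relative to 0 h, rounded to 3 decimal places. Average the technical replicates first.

Mean Ct: AT3G27591 0 h 26.020; AT3G27591 6 h 29.760; EF1a 0 h 15.155; EF1a 6 h 14.680
ΔCt(0 h) = 26.020 − 15.155 = 10.865
ΔCt(6 h) = 29.760 − 14.680 = 15.080
ΔΔCt = 15.080 − 10.865 = 4.215
Fold change = 2^(−4.215) = 0.0538

0.054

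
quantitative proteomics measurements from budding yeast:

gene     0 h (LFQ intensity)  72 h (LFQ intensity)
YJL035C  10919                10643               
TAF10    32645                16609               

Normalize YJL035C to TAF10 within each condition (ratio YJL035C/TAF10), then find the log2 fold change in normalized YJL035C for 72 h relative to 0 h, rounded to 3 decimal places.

YJL035C/TAF10 (0 h) = 10919 / 32645 = 0.33448
YJL035C/TAF10 (72 h) = 10643 / 16609 = 0.6408
Fold change = 0.6408 / 0.33448 = 1.9158
log2(1.9158) = 0.9380

0.938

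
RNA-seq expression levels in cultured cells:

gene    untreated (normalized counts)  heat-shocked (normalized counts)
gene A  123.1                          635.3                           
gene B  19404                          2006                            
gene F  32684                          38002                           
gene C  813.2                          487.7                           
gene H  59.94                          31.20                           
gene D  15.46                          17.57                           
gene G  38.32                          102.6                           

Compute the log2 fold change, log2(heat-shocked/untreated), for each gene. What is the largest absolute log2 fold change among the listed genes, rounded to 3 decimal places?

3.274

log2(635.3/123.1) = 2.368  (gene A)
log2(2006/19404) = -3.274  (gene B)
log2(38002/32684) = 0.217  (gene F)
log2(487.7/813.2) = -0.738  (gene C)
log2(31.20/59.94) = -0.942  (gene H)
log2(17.57/15.46) = 0.185  (gene D)
log2(102.6/38.32) = 1.421  (gene G)
The largest magnitude belongs to gene B.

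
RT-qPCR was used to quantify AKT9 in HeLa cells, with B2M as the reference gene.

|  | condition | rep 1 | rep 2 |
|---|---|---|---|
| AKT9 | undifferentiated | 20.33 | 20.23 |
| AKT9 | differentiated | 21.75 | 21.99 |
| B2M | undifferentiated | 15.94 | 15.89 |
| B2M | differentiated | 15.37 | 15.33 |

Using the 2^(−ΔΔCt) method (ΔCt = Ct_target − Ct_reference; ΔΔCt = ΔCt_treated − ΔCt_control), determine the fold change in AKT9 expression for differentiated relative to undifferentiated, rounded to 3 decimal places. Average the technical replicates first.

0.225

Mean Ct: AKT9 undifferentiated 20.280; AKT9 differentiated 21.870; B2M undifferentiated 15.915; B2M differentiated 15.350
ΔCt(undifferentiated) = 20.280 − 15.915 = 4.365
ΔCt(differentiated) = 21.870 − 15.350 = 6.520
ΔΔCt = 6.520 − 4.365 = 2.155
Fold change = 2^(−2.155) = 0.2245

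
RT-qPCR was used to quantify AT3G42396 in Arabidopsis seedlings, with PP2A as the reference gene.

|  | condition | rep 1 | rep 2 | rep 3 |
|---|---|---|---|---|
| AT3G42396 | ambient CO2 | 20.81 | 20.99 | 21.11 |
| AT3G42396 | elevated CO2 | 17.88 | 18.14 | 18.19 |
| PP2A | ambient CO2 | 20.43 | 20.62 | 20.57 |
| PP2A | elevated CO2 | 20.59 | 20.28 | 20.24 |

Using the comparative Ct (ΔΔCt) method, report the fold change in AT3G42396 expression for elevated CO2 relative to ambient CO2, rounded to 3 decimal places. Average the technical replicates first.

Mean Ct: AT3G42396 ambient CO2 20.970; AT3G42396 elevated CO2 18.070; PP2A ambient CO2 20.540; PP2A elevated CO2 20.370
ΔCt(ambient CO2) = 20.970 − 20.540 = 0.430
ΔCt(elevated CO2) = 18.070 − 20.370 = -2.300
ΔΔCt = -2.300 − 0.430 = -2.730
Fold change = 2^(−(-2.730)) = 2^2.730 = 6.6346

6.635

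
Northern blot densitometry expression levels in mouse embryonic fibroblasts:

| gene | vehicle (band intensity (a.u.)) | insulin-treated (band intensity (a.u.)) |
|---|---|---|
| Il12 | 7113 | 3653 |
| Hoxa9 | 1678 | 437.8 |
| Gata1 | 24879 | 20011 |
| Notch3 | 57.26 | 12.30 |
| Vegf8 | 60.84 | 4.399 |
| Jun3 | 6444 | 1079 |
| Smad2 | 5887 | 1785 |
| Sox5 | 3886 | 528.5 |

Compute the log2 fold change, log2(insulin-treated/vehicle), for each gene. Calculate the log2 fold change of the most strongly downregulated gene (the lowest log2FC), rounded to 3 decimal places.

log2(3653/7113) = -0.961  (Il12)
log2(437.8/1678) = -1.938  (Hoxa9)
log2(20011/24879) = -0.314  (Gata1)
log2(12.30/57.26) = -2.219  (Notch3)
log2(4.399/60.84) = -3.790  (Vegf8)
log2(1079/6444) = -2.578  (Jun3)
log2(1785/5887) = -1.722  (Smad2)
log2(528.5/3886) = -2.878  (Sox5)
Vegf8 is most strongly downregulated.

-3.790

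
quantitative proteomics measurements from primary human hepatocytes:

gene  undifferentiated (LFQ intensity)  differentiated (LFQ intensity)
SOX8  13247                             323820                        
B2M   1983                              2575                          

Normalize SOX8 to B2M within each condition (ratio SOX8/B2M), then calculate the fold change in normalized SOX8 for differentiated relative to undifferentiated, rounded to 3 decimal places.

SOX8/B2M (undifferentiated) = 13247 / 1983 = 6.6803
SOX8/B2M (differentiated) = 323820 / 2575 = 125.76
Fold change = 125.76 / 6.6803 = 18.8249

18.825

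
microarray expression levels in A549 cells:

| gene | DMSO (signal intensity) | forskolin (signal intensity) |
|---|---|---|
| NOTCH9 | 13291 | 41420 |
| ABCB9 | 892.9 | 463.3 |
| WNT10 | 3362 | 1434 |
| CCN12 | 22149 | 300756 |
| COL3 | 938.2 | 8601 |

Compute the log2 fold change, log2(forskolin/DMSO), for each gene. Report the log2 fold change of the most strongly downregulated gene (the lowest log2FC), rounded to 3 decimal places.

log2(41420/13291) = 1.640  (NOTCH9)
log2(463.3/892.9) = -0.947  (ABCB9)
log2(1434/3362) = -1.229  (WNT10)
log2(300756/22149) = 3.763  (CCN12)
log2(8601/938.2) = 3.197  (COL3)
WNT10 is most strongly downregulated.

-1.229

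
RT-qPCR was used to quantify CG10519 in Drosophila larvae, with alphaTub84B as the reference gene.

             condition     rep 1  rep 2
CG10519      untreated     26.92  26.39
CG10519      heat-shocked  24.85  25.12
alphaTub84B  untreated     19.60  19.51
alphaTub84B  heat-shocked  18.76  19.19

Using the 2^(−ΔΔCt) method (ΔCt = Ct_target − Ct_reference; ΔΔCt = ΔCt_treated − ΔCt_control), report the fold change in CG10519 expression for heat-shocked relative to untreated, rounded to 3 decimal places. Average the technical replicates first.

2.129

Mean Ct: CG10519 untreated 26.655; CG10519 heat-shocked 24.985; alphaTub84B untreated 19.555; alphaTub84B heat-shocked 18.975
ΔCt(untreated) = 26.655 − 19.555 = 7.100
ΔCt(heat-shocked) = 24.985 − 18.975 = 6.010
ΔΔCt = 6.010 − 7.100 = -1.090
Fold change = 2^(−(-1.090)) = 2^1.090 = 2.1287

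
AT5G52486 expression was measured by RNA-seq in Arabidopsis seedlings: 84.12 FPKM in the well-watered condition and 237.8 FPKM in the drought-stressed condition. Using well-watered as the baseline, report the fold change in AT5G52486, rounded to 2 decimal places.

2.83

Fold change = 237.8 / 84.12 = 2.827
AT5G52486 is upregulated.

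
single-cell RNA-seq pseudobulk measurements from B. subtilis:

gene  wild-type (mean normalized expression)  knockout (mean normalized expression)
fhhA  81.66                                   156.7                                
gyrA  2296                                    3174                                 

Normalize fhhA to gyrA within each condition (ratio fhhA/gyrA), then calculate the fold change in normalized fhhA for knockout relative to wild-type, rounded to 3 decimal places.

fhhA/gyrA (wild-type) = 81.66 / 2296 = 0.035566
fhhA/gyrA (knockout) = 156.7 / 3174 = 0.04937
Fold change = 0.04937 / 0.035566 = 1.3881

1.388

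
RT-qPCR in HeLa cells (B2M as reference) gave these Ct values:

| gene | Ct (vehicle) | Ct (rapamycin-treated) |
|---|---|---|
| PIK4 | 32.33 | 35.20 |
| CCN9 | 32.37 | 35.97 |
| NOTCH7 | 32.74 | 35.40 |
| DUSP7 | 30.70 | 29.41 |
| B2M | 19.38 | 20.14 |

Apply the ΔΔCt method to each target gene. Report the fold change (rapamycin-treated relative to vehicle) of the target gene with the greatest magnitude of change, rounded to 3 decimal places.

PIK4: ΔΔCt = (35.20−20.14) − (32.33−19.38) = 15.06 − 12.95 = 2.11; fold change = 2^-2.11 = 0.232
CCN9: ΔΔCt = (35.97−20.14) − (32.37−19.38) = 15.83 − 12.99 = 2.84; fold change = 2^-2.84 = 0.140
NOTCH7: ΔΔCt = (35.40−20.14) − (32.74−19.38) = 15.26 − 13.36 = 1.90; fold change = 2^-1.90 = 0.268
DUSP7: ΔΔCt = (29.41−20.14) − (30.70−19.38) = 9.27 − 11.32 = -2.05; fold change = 2^2.05 = 4.141
CCN9 has the largest |ΔΔCt| = 2.84.

0.140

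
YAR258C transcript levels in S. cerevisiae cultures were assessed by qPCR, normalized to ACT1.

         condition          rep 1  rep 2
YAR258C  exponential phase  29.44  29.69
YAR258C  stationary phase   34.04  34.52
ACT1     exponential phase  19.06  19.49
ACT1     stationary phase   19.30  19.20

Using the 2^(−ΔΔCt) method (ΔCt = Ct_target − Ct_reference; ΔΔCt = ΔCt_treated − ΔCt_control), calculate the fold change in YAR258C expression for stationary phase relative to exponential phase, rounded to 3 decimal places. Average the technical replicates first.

0.037

Mean Ct: YAR258C exponential phase 29.565; YAR258C stationary phase 34.280; ACT1 exponential phase 19.275; ACT1 stationary phase 19.250
ΔCt(exponential phase) = 29.565 − 19.275 = 10.290
ΔCt(stationary phase) = 34.280 − 19.250 = 15.030
ΔΔCt = 15.030 − 10.290 = 4.740
Fold change = 2^(−4.740) = 0.0374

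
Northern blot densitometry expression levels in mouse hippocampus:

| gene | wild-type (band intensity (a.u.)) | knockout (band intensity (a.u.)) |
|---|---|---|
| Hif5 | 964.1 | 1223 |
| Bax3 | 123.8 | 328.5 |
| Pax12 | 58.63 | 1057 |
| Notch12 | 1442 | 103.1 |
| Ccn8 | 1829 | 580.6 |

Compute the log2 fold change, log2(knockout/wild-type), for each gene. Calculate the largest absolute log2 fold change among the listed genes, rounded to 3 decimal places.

log2(1223/964.1) = 0.343  (Hif5)
log2(328.5/123.8) = 1.408  (Bax3)
log2(1057/58.63) = 4.172  (Pax12)
log2(103.1/1442) = -3.806  (Notch12)
log2(580.6/1829) = -1.655  (Ccn8)
The largest magnitude belongs to Pax12.

4.172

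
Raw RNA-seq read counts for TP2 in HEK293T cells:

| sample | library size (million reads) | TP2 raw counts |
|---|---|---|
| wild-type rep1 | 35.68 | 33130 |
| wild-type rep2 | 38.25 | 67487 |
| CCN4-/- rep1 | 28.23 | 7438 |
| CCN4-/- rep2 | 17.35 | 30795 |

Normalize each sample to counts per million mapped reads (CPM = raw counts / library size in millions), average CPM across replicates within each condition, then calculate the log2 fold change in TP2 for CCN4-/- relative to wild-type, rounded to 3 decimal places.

-0.402

CPM(wild-type rep1) = 33130 / 35.68 = 928.5314
CPM(wild-type rep2) = 67487 / 38.25 = 1764.3660
CPM(CCN4-/- rep1) = 7438 / 28.23 = 263.4786
CPM(CCN4-/- rep2) = 30795 / 17.35 = 1774.9280
mean CPM(wild-type) = 1346.4487; mean CPM(CCN4-/-) = 1019.2033
Fold change = 1019.2033 / 1346.4487 = 0.75696
log2(0.75696) = -0.4017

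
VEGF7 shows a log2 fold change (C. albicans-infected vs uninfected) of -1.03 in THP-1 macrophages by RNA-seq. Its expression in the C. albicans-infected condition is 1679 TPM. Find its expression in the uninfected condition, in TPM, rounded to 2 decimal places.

3428.56

Fold change = 2^(-1.03) = 0.4897
uninfected expression = 1679 / 0.4897 = 3428.56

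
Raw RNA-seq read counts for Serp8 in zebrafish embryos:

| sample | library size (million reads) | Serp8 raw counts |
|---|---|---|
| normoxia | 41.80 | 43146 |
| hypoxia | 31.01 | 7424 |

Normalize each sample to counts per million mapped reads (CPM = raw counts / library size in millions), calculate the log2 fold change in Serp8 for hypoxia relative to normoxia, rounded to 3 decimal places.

-2.108

CPM(normoxia) = 43146 / 41.80 = 1032.2010
CPM(hypoxia) = 7424 / 31.01 = 239.4066
Fold change = 239.4066 / 1032.2010 = 0.23194
log2(0.23194) = -2.1082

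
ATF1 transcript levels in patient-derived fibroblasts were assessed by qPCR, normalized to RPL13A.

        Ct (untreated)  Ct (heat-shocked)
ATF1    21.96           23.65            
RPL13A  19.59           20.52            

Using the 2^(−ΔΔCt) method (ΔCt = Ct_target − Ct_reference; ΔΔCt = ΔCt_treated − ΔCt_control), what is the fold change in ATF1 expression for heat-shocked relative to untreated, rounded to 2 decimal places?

0.59

ΔCt(untreated) = 21.960 − 19.590 = 2.370
ΔCt(heat-shocked) = 23.650 − 20.520 = 3.130
ΔΔCt = 3.130 − 2.370 = 0.760
Fold change = 2^(−0.760) = 0.590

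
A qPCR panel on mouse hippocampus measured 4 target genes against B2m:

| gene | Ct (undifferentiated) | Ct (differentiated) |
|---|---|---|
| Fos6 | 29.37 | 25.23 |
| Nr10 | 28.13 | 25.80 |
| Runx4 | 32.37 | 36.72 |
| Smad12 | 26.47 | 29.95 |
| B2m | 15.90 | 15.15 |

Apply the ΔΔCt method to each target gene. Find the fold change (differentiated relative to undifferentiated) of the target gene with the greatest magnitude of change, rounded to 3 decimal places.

0.029

Fos6: ΔΔCt = (25.23−15.15) − (29.37−15.90) = 10.08 − 13.47 = -3.39; fold change = 2^3.39 = 10.483
Nr10: ΔΔCt = (25.80−15.15) − (28.13−15.90) = 10.65 − 12.23 = -1.58; fold change = 2^1.58 = 2.990
Runx4: ΔΔCt = (36.72−15.15) − (32.37−15.90) = 21.57 − 16.47 = 5.10; fold change = 2^-5.10 = 0.029
Smad12: ΔΔCt = (29.95−15.15) − (26.47−15.90) = 14.80 − 10.57 = 4.23; fold change = 2^-4.23 = 0.053
Runx4 has the largest |ΔΔCt| = 5.10.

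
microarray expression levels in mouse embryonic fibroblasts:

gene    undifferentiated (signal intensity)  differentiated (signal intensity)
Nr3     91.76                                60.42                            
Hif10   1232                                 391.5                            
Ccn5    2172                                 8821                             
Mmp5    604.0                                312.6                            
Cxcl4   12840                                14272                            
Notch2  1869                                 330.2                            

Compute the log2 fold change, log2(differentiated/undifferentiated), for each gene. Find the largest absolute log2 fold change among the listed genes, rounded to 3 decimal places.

log2(60.42/91.76) = -0.603  (Nr3)
log2(391.5/1232) = -1.654  (Hif10)
log2(8821/2172) = 2.022  (Ccn5)
log2(312.6/604.0) = -0.950  (Mmp5)
log2(14272/12840) = 0.153  (Cxcl4)
log2(330.2/1869) = -2.501  (Notch2)
The largest magnitude belongs to Notch2.

2.501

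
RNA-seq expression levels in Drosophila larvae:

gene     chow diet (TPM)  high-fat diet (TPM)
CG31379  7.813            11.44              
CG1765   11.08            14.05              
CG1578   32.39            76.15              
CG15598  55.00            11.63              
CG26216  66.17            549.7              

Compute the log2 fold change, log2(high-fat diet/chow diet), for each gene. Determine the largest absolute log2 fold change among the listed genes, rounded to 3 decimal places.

log2(11.44/7.813) = 0.550  (CG31379)
log2(14.05/11.08) = 0.343  (CG1765)
log2(76.15/32.39) = 1.233  (CG1578)
log2(11.63/55.00) = -2.242  (CG15598)
log2(549.7/66.17) = 3.054  (CG26216)
The largest magnitude belongs to CG26216.

3.054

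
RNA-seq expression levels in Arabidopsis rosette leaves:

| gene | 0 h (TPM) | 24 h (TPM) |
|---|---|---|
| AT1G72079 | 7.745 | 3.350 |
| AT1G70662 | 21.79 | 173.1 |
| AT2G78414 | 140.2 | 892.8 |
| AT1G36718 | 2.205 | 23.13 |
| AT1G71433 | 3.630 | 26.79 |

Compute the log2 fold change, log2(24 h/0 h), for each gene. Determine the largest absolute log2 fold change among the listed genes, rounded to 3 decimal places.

3.391

log2(3.350/7.745) = -1.209  (AT1G72079)
log2(173.1/21.79) = 2.990  (AT1G70662)
log2(892.8/140.2) = 2.671  (AT2G78414)
log2(23.13/2.205) = 3.391  (AT1G36718)
log2(26.79/3.630) = 2.884  (AT1G71433)
The largest magnitude belongs to AT1G36718.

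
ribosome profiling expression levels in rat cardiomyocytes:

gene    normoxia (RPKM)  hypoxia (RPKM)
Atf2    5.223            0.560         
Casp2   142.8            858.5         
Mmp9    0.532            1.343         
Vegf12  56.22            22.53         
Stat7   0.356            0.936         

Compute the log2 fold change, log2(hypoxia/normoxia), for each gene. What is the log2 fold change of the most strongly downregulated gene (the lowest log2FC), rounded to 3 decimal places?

-3.221

log2(0.560/5.223) = -3.221  (Atf2)
log2(858.5/142.8) = 2.588  (Casp2)
log2(1.343/0.532) = 1.336  (Mmp9)
log2(22.53/56.22) = -1.319  (Vegf12)
log2(0.936/0.356) = 1.395  (Stat7)
Atf2 is most strongly downregulated.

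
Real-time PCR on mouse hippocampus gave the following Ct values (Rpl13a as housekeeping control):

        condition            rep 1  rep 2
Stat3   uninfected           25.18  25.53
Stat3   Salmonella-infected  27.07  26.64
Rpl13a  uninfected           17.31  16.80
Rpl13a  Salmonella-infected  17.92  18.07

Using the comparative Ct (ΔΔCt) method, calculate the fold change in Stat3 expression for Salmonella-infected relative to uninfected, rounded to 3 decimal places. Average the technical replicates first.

Mean Ct: Stat3 uninfected 25.355; Stat3 Salmonella-infected 26.855; Rpl13a uninfected 17.055; Rpl13a Salmonella-infected 17.995
ΔCt(uninfected) = 25.355 − 17.055 = 8.300
ΔCt(Salmonella-infected) = 26.855 − 17.995 = 8.860
ΔΔCt = 8.860 − 8.300 = 0.560
Fold change = 2^(−0.560) = 0.6783

0.678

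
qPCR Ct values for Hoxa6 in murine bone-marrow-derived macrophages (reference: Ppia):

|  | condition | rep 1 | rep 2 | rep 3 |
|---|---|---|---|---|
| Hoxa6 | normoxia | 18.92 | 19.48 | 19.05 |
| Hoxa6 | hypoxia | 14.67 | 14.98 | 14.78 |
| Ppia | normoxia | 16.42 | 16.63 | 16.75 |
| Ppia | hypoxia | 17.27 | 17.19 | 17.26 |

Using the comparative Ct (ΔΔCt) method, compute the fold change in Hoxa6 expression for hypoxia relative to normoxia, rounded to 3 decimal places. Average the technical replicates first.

Mean Ct: Hoxa6 normoxia 19.150; Hoxa6 hypoxia 14.810; Ppia normoxia 16.600; Ppia hypoxia 17.240
ΔCt(normoxia) = 19.150 − 16.600 = 2.550
ΔCt(hypoxia) = 14.810 − 17.240 = -2.430
ΔΔCt = -2.430 − 2.550 = -4.980
Fold change = 2^(−(-4.980)) = 2^4.980 = 31.5594

31.559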